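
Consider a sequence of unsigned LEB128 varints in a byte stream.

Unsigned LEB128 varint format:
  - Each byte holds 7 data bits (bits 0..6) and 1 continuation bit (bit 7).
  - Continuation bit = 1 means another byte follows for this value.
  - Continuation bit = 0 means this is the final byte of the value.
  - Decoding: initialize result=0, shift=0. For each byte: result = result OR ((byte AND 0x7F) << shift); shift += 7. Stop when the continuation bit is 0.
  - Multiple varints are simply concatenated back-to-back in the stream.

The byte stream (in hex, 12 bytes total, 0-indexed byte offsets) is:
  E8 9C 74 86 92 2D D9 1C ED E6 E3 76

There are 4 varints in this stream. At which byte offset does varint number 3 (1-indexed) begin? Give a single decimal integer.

  byte[0]=0xE8 cont=1 payload=0x68=104: acc |= 104<<0 -> acc=104 shift=7
  byte[1]=0x9C cont=1 payload=0x1C=28: acc |= 28<<7 -> acc=3688 shift=14
  byte[2]=0x74 cont=0 payload=0x74=116: acc |= 116<<14 -> acc=1904232 shift=21 [end]
Varint 1: bytes[0:3] = E8 9C 74 -> value 1904232 (3 byte(s))
  byte[3]=0x86 cont=1 payload=0x06=6: acc |= 6<<0 -> acc=6 shift=7
  byte[4]=0x92 cont=1 payload=0x12=18: acc |= 18<<7 -> acc=2310 shift=14
  byte[5]=0x2D cont=0 payload=0x2D=45: acc |= 45<<14 -> acc=739590 shift=21 [end]
Varint 2: bytes[3:6] = 86 92 2D -> value 739590 (3 byte(s))
  byte[6]=0xD9 cont=1 payload=0x59=89: acc |= 89<<0 -> acc=89 shift=7
  byte[7]=0x1C cont=0 payload=0x1C=28: acc |= 28<<7 -> acc=3673 shift=14 [end]
Varint 3: bytes[6:8] = D9 1C -> value 3673 (2 byte(s))
  byte[8]=0xED cont=1 payload=0x6D=109: acc |= 109<<0 -> acc=109 shift=7
  byte[9]=0xE6 cont=1 payload=0x66=102: acc |= 102<<7 -> acc=13165 shift=14
  byte[10]=0xE3 cont=1 payload=0x63=99: acc |= 99<<14 -> acc=1635181 shift=21
  byte[11]=0x76 cont=0 payload=0x76=118: acc |= 118<<21 -> acc=249099117 shift=28 [end]
Varint 4: bytes[8:12] = ED E6 E3 76 -> value 249099117 (4 byte(s))

Answer: 6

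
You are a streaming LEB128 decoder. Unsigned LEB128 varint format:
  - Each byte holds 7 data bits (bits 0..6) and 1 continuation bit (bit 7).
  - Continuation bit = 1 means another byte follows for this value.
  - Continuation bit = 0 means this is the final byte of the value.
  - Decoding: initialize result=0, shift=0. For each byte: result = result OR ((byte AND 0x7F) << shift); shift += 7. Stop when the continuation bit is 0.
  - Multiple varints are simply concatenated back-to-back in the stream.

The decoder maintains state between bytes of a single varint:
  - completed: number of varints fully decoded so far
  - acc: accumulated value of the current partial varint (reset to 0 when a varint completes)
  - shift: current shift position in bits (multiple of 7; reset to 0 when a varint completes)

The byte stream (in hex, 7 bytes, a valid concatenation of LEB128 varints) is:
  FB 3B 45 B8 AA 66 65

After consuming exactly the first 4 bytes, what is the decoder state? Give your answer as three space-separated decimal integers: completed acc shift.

Answer: 2 56 7

Derivation:
byte[0]=0xFB cont=1 payload=0x7B: acc |= 123<<0 -> completed=0 acc=123 shift=7
byte[1]=0x3B cont=0 payload=0x3B: varint #1 complete (value=7675); reset -> completed=1 acc=0 shift=0
byte[2]=0x45 cont=0 payload=0x45: varint #2 complete (value=69); reset -> completed=2 acc=0 shift=0
byte[3]=0xB8 cont=1 payload=0x38: acc |= 56<<0 -> completed=2 acc=56 shift=7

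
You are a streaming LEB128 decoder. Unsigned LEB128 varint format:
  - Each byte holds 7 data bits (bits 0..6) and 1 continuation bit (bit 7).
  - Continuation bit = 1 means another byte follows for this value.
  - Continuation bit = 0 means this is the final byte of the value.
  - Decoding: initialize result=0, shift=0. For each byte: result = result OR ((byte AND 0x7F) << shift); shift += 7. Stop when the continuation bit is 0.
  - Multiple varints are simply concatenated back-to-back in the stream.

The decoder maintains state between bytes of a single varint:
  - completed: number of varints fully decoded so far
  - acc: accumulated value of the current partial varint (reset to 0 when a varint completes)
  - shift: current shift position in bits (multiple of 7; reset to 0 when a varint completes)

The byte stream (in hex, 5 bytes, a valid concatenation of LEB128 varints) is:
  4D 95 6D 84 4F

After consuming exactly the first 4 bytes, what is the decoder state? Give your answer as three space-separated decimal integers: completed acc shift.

byte[0]=0x4D cont=0 payload=0x4D: varint #1 complete (value=77); reset -> completed=1 acc=0 shift=0
byte[1]=0x95 cont=1 payload=0x15: acc |= 21<<0 -> completed=1 acc=21 shift=7
byte[2]=0x6D cont=0 payload=0x6D: varint #2 complete (value=13973); reset -> completed=2 acc=0 shift=0
byte[3]=0x84 cont=1 payload=0x04: acc |= 4<<0 -> completed=2 acc=4 shift=7

Answer: 2 4 7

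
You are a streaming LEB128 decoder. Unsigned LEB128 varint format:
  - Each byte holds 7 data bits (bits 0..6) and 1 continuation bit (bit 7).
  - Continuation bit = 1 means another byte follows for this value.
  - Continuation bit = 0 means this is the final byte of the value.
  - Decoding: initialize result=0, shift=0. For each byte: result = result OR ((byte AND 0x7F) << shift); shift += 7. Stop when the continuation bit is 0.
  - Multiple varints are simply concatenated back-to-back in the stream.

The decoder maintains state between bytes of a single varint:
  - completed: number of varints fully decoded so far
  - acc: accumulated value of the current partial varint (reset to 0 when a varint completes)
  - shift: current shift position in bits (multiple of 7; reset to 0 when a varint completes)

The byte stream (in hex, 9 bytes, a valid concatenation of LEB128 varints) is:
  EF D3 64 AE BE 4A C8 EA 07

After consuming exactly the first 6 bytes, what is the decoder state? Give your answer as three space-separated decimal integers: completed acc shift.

Answer: 2 0 0

Derivation:
byte[0]=0xEF cont=1 payload=0x6F: acc |= 111<<0 -> completed=0 acc=111 shift=7
byte[1]=0xD3 cont=1 payload=0x53: acc |= 83<<7 -> completed=0 acc=10735 shift=14
byte[2]=0x64 cont=0 payload=0x64: varint #1 complete (value=1649135); reset -> completed=1 acc=0 shift=0
byte[3]=0xAE cont=1 payload=0x2E: acc |= 46<<0 -> completed=1 acc=46 shift=7
byte[4]=0xBE cont=1 payload=0x3E: acc |= 62<<7 -> completed=1 acc=7982 shift=14
byte[5]=0x4A cont=0 payload=0x4A: varint #2 complete (value=1220398); reset -> completed=2 acc=0 shift=0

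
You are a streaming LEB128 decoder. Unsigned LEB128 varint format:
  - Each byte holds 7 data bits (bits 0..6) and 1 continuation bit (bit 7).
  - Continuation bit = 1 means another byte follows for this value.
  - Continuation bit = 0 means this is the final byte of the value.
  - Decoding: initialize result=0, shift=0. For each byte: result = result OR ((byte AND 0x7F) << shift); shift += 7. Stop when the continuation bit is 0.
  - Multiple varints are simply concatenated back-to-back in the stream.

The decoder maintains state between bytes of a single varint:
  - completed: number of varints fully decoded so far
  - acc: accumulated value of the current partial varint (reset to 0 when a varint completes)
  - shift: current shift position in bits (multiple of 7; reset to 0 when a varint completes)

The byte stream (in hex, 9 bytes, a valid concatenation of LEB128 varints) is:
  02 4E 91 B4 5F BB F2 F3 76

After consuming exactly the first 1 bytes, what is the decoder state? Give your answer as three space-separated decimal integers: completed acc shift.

byte[0]=0x02 cont=0 payload=0x02: varint #1 complete (value=2); reset -> completed=1 acc=0 shift=0

Answer: 1 0 0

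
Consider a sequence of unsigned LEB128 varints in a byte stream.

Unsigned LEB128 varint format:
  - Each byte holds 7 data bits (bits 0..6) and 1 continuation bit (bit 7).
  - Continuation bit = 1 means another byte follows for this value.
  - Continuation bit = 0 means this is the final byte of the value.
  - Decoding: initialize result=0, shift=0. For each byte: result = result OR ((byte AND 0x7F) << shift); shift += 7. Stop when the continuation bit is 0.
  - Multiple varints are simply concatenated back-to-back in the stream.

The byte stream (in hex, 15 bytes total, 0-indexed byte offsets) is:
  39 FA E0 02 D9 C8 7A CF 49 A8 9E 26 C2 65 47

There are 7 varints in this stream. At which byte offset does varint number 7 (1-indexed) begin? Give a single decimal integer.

  byte[0]=0x39 cont=0 payload=0x39=57: acc |= 57<<0 -> acc=57 shift=7 [end]
Varint 1: bytes[0:1] = 39 -> value 57 (1 byte(s))
  byte[1]=0xFA cont=1 payload=0x7A=122: acc |= 122<<0 -> acc=122 shift=7
  byte[2]=0xE0 cont=1 payload=0x60=96: acc |= 96<<7 -> acc=12410 shift=14
  byte[3]=0x02 cont=0 payload=0x02=2: acc |= 2<<14 -> acc=45178 shift=21 [end]
Varint 2: bytes[1:4] = FA E0 02 -> value 45178 (3 byte(s))
  byte[4]=0xD9 cont=1 payload=0x59=89: acc |= 89<<0 -> acc=89 shift=7
  byte[5]=0xC8 cont=1 payload=0x48=72: acc |= 72<<7 -> acc=9305 shift=14
  byte[6]=0x7A cont=0 payload=0x7A=122: acc |= 122<<14 -> acc=2008153 shift=21 [end]
Varint 3: bytes[4:7] = D9 C8 7A -> value 2008153 (3 byte(s))
  byte[7]=0xCF cont=1 payload=0x4F=79: acc |= 79<<0 -> acc=79 shift=7
  byte[8]=0x49 cont=0 payload=0x49=73: acc |= 73<<7 -> acc=9423 shift=14 [end]
Varint 4: bytes[7:9] = CF 49 -> value 9423 (2 byte(s))
  byte[9]=0xA8 cont=1 payload=0x28=40: acc |= 40<<0 -> acc=40 shift=7
  byte[10]=0x9E cont=1 payload=0x1E=30: acc |= 30<<7 -> acc=3880 shift=14
  byte[11]=0x26 cont=0 payload=0x26=38: acc |= 38<<14 -> acc=626472 shift=21 [end]
Varint 5: bytes[9:12] = A8 9E 26 -> value 626472 (3 byte(s))
  byte[12]=0xC2 cont=1 payload=0x42=66: acc |= 66<<0 -> acc=66 shift=7
  byte[13]=0x65 cont=0 payload=0x65=101: acc |= 101<<7 -> acc=12994 shift=14 [end]
Varint 6: bytes[12:14] = C2 65 -> value 12994 (2 byte(s))
  byte[14]=0x47 cont=0 payload=0x47=71: acc |= 71<<0 -> acc=71 shift=7 [end]
Varint 7: bytes[14:15] = 47 -> value 71 (1 byte(s))

Answer: 14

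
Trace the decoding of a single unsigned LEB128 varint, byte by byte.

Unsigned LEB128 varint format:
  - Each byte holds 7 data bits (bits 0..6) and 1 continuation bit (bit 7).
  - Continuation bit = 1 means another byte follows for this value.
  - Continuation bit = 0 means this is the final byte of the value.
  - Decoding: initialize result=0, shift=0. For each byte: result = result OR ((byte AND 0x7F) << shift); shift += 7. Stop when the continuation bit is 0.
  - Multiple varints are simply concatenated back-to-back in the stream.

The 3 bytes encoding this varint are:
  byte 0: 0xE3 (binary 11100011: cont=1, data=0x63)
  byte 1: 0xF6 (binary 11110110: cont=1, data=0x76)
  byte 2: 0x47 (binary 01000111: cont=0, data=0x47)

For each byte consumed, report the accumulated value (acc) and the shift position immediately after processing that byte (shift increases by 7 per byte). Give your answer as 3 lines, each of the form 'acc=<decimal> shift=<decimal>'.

byte 0=0xE3: payload=0x63=99, contrib = 99<<0 = 99; acc -> 99, shift -> 7
byte 1=0xF6: payload=0x76=118, contrib = 118<<7 = 15104; acc -> 15203, shift -> 14
byte 2=0x47: payload=0x47=71, contrib = 71<<14 = 1163264; acc -> 1178467, shift -> 21

Answer: acc=99 shift=7
acc=15203 shift=14
acc=1178467 shift=21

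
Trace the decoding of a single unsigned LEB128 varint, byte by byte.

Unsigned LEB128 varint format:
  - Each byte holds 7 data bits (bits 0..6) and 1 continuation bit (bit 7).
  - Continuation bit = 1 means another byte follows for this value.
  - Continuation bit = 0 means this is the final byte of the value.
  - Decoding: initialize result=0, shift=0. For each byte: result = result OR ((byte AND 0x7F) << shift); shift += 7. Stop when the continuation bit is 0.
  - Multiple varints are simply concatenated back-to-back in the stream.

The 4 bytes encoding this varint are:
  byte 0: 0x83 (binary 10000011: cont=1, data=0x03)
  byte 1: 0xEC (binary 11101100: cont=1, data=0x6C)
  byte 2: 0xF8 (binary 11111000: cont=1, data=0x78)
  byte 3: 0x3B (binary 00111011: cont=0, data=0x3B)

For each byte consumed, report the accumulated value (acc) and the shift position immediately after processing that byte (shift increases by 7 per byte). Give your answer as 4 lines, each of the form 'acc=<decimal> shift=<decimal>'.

byte 0=0x83: payload=0x03=3, contrib = 3<<0 = 3; acc -> 3, shift -> 7
byte 1=0xEC: payload=0x6C=108, contrib = 108<<7 = 13824; acc -> 13827, shift -> 14
byte 2=0xF8: payload=0x78=120, contrib = 120<<14 = 1966080; acc -> 1979907, shift -> 21
byte 3=0x3B: payload=0x3B=59, contrib = 59<<21 = 123731968; acc -> 125711875, shift -> 28

Answer: acc=3 shift=7
acc=13827 shift=14
acc=1979907 shift=21
acc=125711875 shift=28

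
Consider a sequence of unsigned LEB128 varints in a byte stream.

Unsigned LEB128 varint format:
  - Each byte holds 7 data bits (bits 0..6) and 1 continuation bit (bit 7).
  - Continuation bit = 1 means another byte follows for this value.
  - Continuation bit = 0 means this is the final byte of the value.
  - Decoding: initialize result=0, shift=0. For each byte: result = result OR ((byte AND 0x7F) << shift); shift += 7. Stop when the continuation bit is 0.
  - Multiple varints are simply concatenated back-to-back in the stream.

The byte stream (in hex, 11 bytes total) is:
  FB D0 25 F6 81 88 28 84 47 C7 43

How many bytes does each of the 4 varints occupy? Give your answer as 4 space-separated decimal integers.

  byte[0]=0xFB cont=1 payload=0x7B=123: acc |= 123<<0 -> acc=123 shift=7
  byte[1]=0xD0 cont=1 payload=0x50=80: acc |= 80<<7 -> acc=10363 shift=14
  byte[2]=0x25 cont=0 payload=0x25=37: acc |= 37<<14 -> acc=616571 shift=21 [end]
Varint 1: bytes[0:3] = FB D0 25 -> value 616571 (3 byte(s))
  byte[3]=0xF6 cont=1 payload=0x76=118: acc |= 118<<0 -> acc=118 shift=7
  byte[4]=0x81 cont=1 payload=0x01=1: acc |= 1<<7 -> acc=246 shift=14
  byte[5]=0x88 cont=1 payload=0x08=8: acc |= 8<<14 -> acc=131318 shift=21
  byte[6]=0x28 cont=0 payload=0x28=40: acc |= 40<<21 -> acc=84017398 shift=28 [end]
Varint 2: bytes[3:7] = F6 81 88 28 -> value 84017398 (4 byte(s))
  byte[7]=0x84 cont=1 payload=0x04=4: acc |= 4<<0 -> acc=4 shift=7
  byte[8]=0x47 cont=0 payload=0x47=71: acc |= 71<<7 -> acc=9092 shift=14 [end]
Varint 3: bytes[7:9] = 84 47 -> value 9092 (2 byte(s))
  byte[9]=0xC7 cont=1 payload=0x47=71: acc |= 71<<0 -> acc=71 shift=7
  byte[10]=0x43 cont=0 payload=0x43=67: acc |= 67<<7 -> acc=8647 shift=14 [end]
Varint 4: bytes[9:11] = C7 43 -> value 8647 (2 byte(s))

Answer: 3 4 2 2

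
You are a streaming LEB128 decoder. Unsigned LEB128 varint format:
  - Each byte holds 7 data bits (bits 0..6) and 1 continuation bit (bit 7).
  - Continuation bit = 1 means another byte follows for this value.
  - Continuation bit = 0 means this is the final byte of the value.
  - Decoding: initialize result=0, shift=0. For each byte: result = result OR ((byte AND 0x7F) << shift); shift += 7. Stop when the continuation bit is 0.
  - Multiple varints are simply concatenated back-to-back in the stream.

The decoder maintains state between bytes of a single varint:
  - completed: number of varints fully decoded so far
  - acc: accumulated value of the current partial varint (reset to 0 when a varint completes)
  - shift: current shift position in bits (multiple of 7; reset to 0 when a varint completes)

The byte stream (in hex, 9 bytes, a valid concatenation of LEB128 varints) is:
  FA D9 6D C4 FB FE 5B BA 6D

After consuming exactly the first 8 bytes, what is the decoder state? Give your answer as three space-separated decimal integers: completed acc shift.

Answer: 2 58 7

Derivation:
byte[0]=0xFA cont=1 payload=0x7A: acc |= 122<<0 -> completed=0 acc=122 shift=7
byte[1]=0xD9 cont=1 payload=0x59: acc |= 89<<7 -> completed=0 acc=11514 shift=14
byte[2]=0x6D cont=0 payload=0x6D: varint #1 complete (value=1797370); reset -> completed=1 acc=0 shift=0
byte[3]=0xC4 cont=1 payload=0x44: acc |= 68<<0 -> completed=1 acc=68 shift=7
byte[4]=0xFB cont=1 payload=0x7B: acc |= 123<<7 -> completed=1 acc=15812 shift=14
byte[5]=0xFE cont=1 payload=0x7E: acc |= 126<<14 -> completed=1 acc=2080196 shift=21
byte[6]=0x5B cont=0 payload=0x5B: varint #2 complete (value=192921028); reset -> completed=2 acc=0 shift=0
byte[7]=0xBA cont=1 payload=0x3A: acc |= 58<<0 -> completed=2 acc=58 shift=7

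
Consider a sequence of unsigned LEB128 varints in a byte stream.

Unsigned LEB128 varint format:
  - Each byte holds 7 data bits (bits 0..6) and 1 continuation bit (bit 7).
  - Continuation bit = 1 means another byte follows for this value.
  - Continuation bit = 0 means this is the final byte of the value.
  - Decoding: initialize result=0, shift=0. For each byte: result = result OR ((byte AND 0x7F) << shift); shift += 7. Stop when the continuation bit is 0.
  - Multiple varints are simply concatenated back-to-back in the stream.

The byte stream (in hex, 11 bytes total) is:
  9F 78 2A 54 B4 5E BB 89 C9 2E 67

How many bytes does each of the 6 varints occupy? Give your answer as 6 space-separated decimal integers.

  byte[0]=0x9F cont=1 payload=0x1F=31: acc |= 31<<0 -> acc=31 shift=7
  byte[1]=0x78 cont=0 payload=0x78=120: acc |= 120<<7 -> acc=15391 shift=14 [end]
Varint 1: bytes[0:2] = 9F 78 -> value 15391 (2 byte(s))
  byte[2]=0x2A cont=0 payload=0x2A=42: acc |= 42<<0 -> acc=42 shift=7 [end]
Varint 2: bytes[2:3] = 2A -> value 42 (1 byte(s))
  byte[3]=0x54 cont=0 payload=0x54=84: acc |= 84<<0 -> acc=84 shift=7 [end]
Varint 3: bytes[3:4] = 54 -> value 84 (1 byte(s))
  byte[4]=0xB4 cont=1 payload=0x34=52: acc |= 52<<0 -> acc=52 shift=7
  byte[5]=0x5E cont=0 payload=0x5E=94: acc |= 94<<7 -> acc=12084 shift=14 [end]
Varint 4: bytes[4:6] = B4 5E -> value 12084 (2 byte(s))
  byte[6]=0xBB cont=1 payload=0x3B=59: acc |= 59<<0 -> acc=59 shift=7
  byte[7]=0x89 cont=1 payload=0x09=9: acc |= 9<<7 -> acc=1211 shift=14
  byte[8]=0xC9 cont=1 payload=0x49=73: acc |= 73<<14 -> acc=1197243 shift=21
  byte[9]=0x2E cont=0 payload=0x2E=46: acc |= 46<<21 -> acc=97666235 shift=28 [end]
Varint 5: bytes[6:10] = BB 89 C9 2E -> value 97666235 (4 byte(s))
  byte[10]=0x67 cont=0 payload=0x67=103: acc |= 103<<0 -> acc=103 shift=7 [end]
Varint 6: bytes[10:11] = 67 -> value 103 (1 byte(s))

Answer: 2 1 1 2 4 1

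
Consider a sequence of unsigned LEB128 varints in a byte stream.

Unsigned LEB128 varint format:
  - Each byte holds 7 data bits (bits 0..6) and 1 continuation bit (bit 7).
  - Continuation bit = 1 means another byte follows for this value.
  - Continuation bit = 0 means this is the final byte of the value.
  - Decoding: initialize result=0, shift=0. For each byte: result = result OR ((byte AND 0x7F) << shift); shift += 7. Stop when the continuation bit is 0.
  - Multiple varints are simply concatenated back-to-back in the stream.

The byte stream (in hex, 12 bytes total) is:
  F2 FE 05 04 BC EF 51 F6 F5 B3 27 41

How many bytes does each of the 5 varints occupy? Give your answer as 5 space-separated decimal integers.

Answer: 3 1 3 4 1

Derivation:
  byte[0]=0xF2 cont=1 payload=0x72=114: acc |= 114<<0 -> acc=114 shift=7
  byte[1]=0xFE cont=1 payload=0x7E=126: acc |= 126<<7 -> acc=16242 shift=14
  byte[2]=0x05 cont=0 payload=0x05=5: acc |= 5<<14 -> acc=98162 shift=21 [end]
Varint 1: bytes[0:3] = F2 FE 05 -> value 98162 (3 byte(s))
  byte[3]=0x04 cont=0 payload=0x04=4: acc |= 4<<0 -> acc=4 shift=7 [end]
Varint 2: bytes[3:4] = 04 -> value 4 (1 byte(s))
  byte[4]=0xBC cont=1 payload=0x3C=60: acc |= 60<<0 -> acc=60 shift=7
  byte[5]=0xEF cont=1 payload=0x6F=111: acc |= 111<<7 -> acc=14268 shift=14
  byte[6]=0x51 cont=0 payload=0x51=81: acc |= 81<<14 -> acc=1341372 shift=21 [end]
Varint 3: bytes[4:7] = BC EF 51 -> value 1341372 (3 byte(s))
  byte[7]=0xF6 cont=1 payload=0x76=118: acc |= 118<<0 -> acc=118 shift=7
  byte[8]=0xF5 cont=1 payload=0x75=117: acc |= 117<<7 -> acc=15094 shift=14
  byte[9]=0xB3 cont=1 payload=0x33=51: acc |= 51<<14 -> acc=850678 shift=21
  byte[10]=0x27 cont=0 payload=0x27=39: acc |= 39<<21 -> acc=82639606 shift=28 [end]
Varint 4: bytes[7:11] = F6 F5 B3 27 -> value 82639606 (4 byte(s))
  byte[11]=0x41 cont=0 payload=0x41=65: acc |= 65<<0 -> acc=65 shift=7 [end]
Varint 5: bytes[11:12] = 41 -> value 65 (1 byte(s))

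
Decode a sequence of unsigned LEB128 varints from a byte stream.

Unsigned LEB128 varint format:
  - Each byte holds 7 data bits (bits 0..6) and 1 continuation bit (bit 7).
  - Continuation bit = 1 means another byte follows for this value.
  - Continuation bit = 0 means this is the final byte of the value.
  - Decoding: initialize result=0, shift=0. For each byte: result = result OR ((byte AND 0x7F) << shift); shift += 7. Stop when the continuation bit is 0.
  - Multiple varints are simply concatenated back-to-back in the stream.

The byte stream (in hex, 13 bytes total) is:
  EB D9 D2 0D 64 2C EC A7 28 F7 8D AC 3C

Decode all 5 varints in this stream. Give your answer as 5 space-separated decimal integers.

Answer: 28617963 100 44 660460 126551799

Derivation:
  byte[0]=0xEB cont=1 payload=0x6B=107: acc |= 107<<0 -> acc=107 shift=7
  byte[1]=0xD9 cont=1 payload=0x59=89: acc |= 89<<7 -> acc=11499 shift=14
  byte[2]=0xD2 cont=1 payload=0x52=82: acc |= 82<<14 -> acc=1354987 shift=21
  byte[3]=0x0D cont=0 payload=0x0D=13: acc |= 13<<21 -> acc=28617963 shift=28 [end]
Varint 1: bytes[0:4] = EB D9 D2 0D -> value 28617963 (4 byte(s))
  byte[4]=0x64 cont=0 payload=0x64=100: acc |= 100<<0 -> acc=100 shift=7 [end]
Varint 2: bytes[4:5] = 64 -> value 100 (1 byte(s))
  byte[5]=0x2C cont=0 payload=0x2C=44: acc |= 44<<0 -> acc=44 shift=7 [end]
Varint 3: bytes[5:6] = 2C -> value 44 (1 byte(s))
  byte[6]=0xEC cont=1 payload=0x6C=108: acc |= 108<<0 -> acc=108 shift=7
  byte[7]=0xA7 cont=1 payload=0x27=39: acc |= 39<<7 -> acc=5100 shift=14
  byte[8]=0x28 cont=0 payload=0x28=40: acc |= 40<<14 -> acc=660460 shift=21 [end]
Varint 4: bytes[6:9] = EC A7 28 -> value 660460 (3 byte(s))
  byte[9]=0xF7 cont=1 payload=0x77=119: acc |= 119<<0 -> acc=119 shift=7
  byte[10]=0x8D cont=1 payload=0x0D=13: acc |= 13<<7 -> acc=1783 shift=14
  byte[11]=0xAC cont=1 payload=0x2C=44: acc |= 44<<14 -> acc=722679 shift=21
  byte[12]=0x3C cont=0 payload=0x3C=60: acc |= 60<<21 -> acc=126551799 shift=28 [end]
Varint 5: bytes[9:13] = F7 8D AC 3C -> value 126551799 (4 byte(s))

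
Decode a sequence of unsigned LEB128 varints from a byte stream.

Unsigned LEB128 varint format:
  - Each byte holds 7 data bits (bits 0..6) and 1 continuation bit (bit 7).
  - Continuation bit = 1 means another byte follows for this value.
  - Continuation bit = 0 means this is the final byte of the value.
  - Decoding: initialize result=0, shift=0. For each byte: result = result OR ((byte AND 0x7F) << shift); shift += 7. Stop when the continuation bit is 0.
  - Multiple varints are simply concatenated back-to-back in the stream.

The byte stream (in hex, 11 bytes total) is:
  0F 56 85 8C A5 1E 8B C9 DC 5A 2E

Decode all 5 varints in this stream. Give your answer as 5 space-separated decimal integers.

Answer: 15 86 63522309 190260363 46

Derivation:
  byte[0]=0x0F cont=0 payload=0x0F=15: acc |= 15<<0 -> acc=15 shift=7 [end]
Varint 1: bytes[0:1] = 0F -> value 15 (1 byte(s))
  byte[1]=0x56 cont=0 payload=0x56=86: acc |= 86<<0 -> acc=86 shift=7 [end]
Varint 2: bytes[1:2] = 56 -> value 86 (1 byte(s))
  byte[2]=0x85 cont=1 payload=0x05=5: acc |= 5<<0 -> acc=5 shift=7
  byte[3]=0x8C cont=1 payload=0x0C=12: acc |= 12<<7 -> acc=1541 shift=14
  byte[4]=0xA5 cont=1 payload=0x25=37: acc |= 37<<14 -> acc=607749 shift=21
  byte[5]=0x1E cont=0 payload=0x1E=30: acc |= 30<<21 -> acc=63522309 shift=28 [end]
Varint 3: bytes[2:6] = 85 8C A5 1E -> value 63522309 (4 byte(s))
  byte[6]=0x8B cont=1 payload=0x0B=11: acc |= 11<<0 -> acc=11 shift=7
  byte[7]=0xC9 cont=1 payload=0x49=73: acc |= 73<<7 -> acc=9355 shift=14
  byte[8]=0xDC cont=1 payload=0x5C=92: acc |= 92<<14 -> acc=1516683 shift=21
  byte[9]=0x5A cont=0 payload=0x5A=90: acc |= 90<<21 -> acc=190260363 shift=28 [end]
Varint 4: bytes[6:10] = 8B C9 DC 5A -> value 190260363 (4 byte(s))
  byte[10]=0x2E cont=0 payload=0x2E=46: acc |= 46<<0 -> acc=46 shift=7 [end]
Varint 5: bytes[10:11] = 2E -> value 46 (1 byte(s))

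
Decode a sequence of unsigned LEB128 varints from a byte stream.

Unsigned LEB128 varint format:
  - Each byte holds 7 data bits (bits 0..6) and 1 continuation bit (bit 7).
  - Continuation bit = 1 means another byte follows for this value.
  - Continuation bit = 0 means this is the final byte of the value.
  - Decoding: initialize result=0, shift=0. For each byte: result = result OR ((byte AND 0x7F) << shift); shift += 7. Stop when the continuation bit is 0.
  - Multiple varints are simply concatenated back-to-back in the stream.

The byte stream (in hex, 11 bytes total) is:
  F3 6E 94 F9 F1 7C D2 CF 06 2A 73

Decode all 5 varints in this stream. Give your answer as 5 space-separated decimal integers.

  byte[0]=0xF3 cont=1 payload=0x73=115: acc |= 115<<0 -> acc=115 shift=7
  byte[1]=0x6E cont=0 payload=0x6E=110: acc |= 110<<7 -> acc=14195 shift=14 [end]
Varint 1: bytes[0:2] = F3 6E -> value 14195 (2 byte(s))
  byte[2]=0x94 cont=1 payload=0x14=20: acc |= 20<<0 -> acc=20 shift=7
  byte[3]=0xF9 cont=1 payload=0x79=121: acc |= 121<<7 -> acc=15508 shift=14
  byte[4]=0xF1 cont=1 payload=0x71=113: acc |= 113<<14 -> acc=1866900 shift=21
  byte[5]=0x7C cont=0 payload=0x7C=124: acc |= 124<<21 -> acc=261913748 shift=28 [end]
Varint 2: bytes[2:6] = 94 F9 F1 7C -> value 261913748 (4 byte(s))
  byte[6]=0xD2 cont=1 payload=0x52=82: acc |= 82<<0 -> acc=82 shift=7
  byte[7]=0xCF cont=1 payload=0x4F=79: acc |= 79<<7 -> acc=10194 shift=14
  byte[8]=0x06 cont=0 payload=0x06=6: acc |= 6<<14 -> acc=108498 shift=21 [end]
Varint 3: bytes[6:9] = D2 CF 06 -> value 108498 (3 byte(s))
  byte[9]=0x2A cont=0 payload=0x2A=42: acc |= 42<<0 -> acc=42 shift=7 [end]
Varint 4: bytes[9:10] = 2A -> value 42 (1 byte(s))
  byte[10]=0x73 cont=0 payload=0x73=115: acc |= 115<<0 -> acc=115 shift=7 [end]
Varint 5: bytes[10:11] = 73 -> value 115 (1 byte(s))

Answer: 14195 261913748 108498 42 115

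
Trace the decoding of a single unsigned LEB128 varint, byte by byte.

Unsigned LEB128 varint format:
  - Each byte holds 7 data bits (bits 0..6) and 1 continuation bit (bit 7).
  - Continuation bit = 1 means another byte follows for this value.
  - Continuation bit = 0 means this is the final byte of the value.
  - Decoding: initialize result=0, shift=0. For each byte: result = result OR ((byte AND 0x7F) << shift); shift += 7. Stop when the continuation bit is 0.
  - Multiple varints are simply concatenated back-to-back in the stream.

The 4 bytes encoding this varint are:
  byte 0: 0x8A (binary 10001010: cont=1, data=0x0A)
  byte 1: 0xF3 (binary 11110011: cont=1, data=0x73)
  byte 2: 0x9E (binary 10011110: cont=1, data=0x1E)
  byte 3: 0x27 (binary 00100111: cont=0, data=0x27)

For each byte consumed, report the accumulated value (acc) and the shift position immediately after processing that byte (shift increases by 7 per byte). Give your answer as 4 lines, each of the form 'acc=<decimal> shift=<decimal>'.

Answer: acc=10 shift=7
acc=14730 shift=14
acc=506250 shift=21
acc=82295178 shift=28

Derivation:
byte 0=0x8A: payload=0x0A=10, contrib = 10<<0 = 10; acc -> 10, shift -> 7
byte 1=0xF3: payload=0x73=115, contrib = 115<<7 = 14720; acc -> 14730, shift -> 14
byte 2=0x9E: payload=0x1E=30, contrib = 30<<14 = 491520; acc -> 506250, shift -> 21
byte 3=0x27: payload=0x27=39, contrib = 39<<21 = 81788928; acc -> 82295178, shift -> 28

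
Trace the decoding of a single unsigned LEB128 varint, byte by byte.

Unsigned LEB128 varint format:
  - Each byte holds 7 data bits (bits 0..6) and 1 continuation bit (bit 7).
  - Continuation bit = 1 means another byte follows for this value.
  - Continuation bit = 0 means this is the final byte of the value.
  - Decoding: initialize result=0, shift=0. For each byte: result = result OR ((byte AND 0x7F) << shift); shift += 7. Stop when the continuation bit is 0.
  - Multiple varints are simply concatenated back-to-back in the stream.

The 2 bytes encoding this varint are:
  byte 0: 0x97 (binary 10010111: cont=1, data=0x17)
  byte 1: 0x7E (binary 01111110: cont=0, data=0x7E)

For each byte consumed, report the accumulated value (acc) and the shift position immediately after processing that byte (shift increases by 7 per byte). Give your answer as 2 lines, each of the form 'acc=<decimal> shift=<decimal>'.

Answer: acc=23 shift=7
acc=16151 shift=14

Derivation:
byte 0=0x97: payload=0x17=23, contrib = 23<<0 = 23; acc -> 23, shift -> 7
byte 1=0x7E: payload=0x7E=126, contrib = 126<<7 = 16128; acc -> 16151, shift -> 14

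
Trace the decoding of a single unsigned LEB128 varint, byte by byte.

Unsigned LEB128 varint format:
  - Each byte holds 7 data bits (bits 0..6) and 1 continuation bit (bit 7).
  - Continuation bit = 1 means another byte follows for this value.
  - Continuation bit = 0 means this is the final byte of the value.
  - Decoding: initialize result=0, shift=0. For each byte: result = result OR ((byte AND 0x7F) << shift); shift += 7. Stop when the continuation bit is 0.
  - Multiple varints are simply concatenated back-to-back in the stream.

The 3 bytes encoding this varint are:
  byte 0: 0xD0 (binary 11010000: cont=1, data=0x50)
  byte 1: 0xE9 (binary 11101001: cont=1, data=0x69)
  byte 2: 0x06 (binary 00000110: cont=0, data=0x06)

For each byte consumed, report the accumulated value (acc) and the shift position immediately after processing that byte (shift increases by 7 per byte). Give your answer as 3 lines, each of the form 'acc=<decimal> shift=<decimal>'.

Answer: acc=80 shift=7
acc=13520 shift=14
acc=111824 shift=21

Derivation:
byte 0=0xD0: payload=0x50=80, contrib = 80<<0 = 80; acc -> 80, shift -> 7
byte 1=0xE9: payload=0x69=105, contrib = 105<<7 = 13440; acc -> 13520, shift -> 14
byte 2=0x06: payload=0x06=6, contrib = 6<<14 = 98304; acc -> 111824, shift -> 21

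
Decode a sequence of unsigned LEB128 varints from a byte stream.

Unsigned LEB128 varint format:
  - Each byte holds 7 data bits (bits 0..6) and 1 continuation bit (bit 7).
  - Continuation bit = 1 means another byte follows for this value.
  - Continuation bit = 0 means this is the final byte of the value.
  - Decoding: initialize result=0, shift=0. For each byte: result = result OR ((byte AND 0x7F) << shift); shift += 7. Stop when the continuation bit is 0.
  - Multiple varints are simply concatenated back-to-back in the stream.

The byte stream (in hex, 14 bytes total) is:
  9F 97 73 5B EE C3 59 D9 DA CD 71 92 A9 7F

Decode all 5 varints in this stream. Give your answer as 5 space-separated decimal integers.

  byte[0]=0x9F cont=1 payload=0x1F=31: acc |= 31<<0 -> acc=31 shift=7
  byte[1]=0x97 cont=1 payload=0x17=23: acc |= 23<<7 -> acc=2975 shift=14
  byte[2]=0x73 cont=0 payload=0x73=115: acc |= 115<<14 -> acc=1887135 shift=21 [end]
Varint 1: bytes[0:3] = 9F 97 73 -> value 1887135 (3 byte(s))
  byte[3]=0x5B cont=0 payload=0x5B=91: acc |= 91<<0 -> acc=91 shift=7 [end]
Varint 2: bytes[3:4] = 5B -> value 91 (1 byte(s))
  byte[4]=0xEE cont=1 payload=0x6E=110: acc |= 110<<0 -> acc=110 shift=7
  byte[5]=0xC3 cont=1 payload=0x43=67: acc |= 67<<7 -> acc=8686 shift=14
  byte[6]=0x59 cont=0 payload=0x59=89: acc |= 89<<14 -> acc=1466862 shift=21 [end]
Varint 3: bytes[4:7] = EE C3 59 -> value 1466862 (3 byte(s))
  byte[7]=0xD9 cont=1 payload=0x59=89: acc |= 89<<0 -> acc=89 shift=7
  byte[8]=0xDA cont=1 payload=0x5A=90: acc |= 90<<7 -> acc=11609 shift=14
  byte[9]=0xCD cont=1 payload=0x4D=77: acc |= 77<<14 -> acc=1273177 shift=21
  byte[10]=0x71 cont=0 payload=0x71=113: acc |= 113<<21 -> acc=238251353 shift=28 [end]
Varint 4: bytes[7:11] = D9 DA CD 71 -> value 238251353 (4 byte(s))
  byte[11]=0x92 cont=1 payload=0x12=18: acc |= 18<<0 -> acc=18 shift=7
  byte[12]=0xA9 cont=1 payload=0x29=41: acc |= 41<<7 -> acc=5266 shift=14
  byte[13]=0x7F cont=0 payload=0x7F=127: acc |= 127<<14 -> acc=2086034 shift=21 [end]
Varint 5: bytes[11:14] = 92 A9 7F -> value 2086034 (3 byte(s))

Answer: 1887135 91 1466862 238251353 2086034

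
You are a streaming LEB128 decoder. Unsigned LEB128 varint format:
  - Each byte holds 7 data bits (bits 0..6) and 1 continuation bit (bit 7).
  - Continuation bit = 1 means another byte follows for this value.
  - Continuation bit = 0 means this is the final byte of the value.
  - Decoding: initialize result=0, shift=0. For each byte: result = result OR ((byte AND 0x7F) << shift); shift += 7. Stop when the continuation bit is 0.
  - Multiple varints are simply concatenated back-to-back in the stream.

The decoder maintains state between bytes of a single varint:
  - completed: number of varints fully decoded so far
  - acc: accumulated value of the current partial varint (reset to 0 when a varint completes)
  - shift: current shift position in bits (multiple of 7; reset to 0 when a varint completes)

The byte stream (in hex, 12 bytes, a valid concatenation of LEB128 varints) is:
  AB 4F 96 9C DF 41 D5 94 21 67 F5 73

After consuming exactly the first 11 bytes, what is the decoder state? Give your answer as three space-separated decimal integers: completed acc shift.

Answer: 4 117 7

Derivation:
byte[0]=0xAB cont=1 payload=0x2B: acc |= 43<<0 -> completed=0 acc=43 shift=7
byte[1]=0x4F cont=0 payload=0x4F: varint #1 complete (value=10155); reset -> completed=1 acc=0 shift=0
byte[2]=0x96 cont=1 payload=0x16: acc |= 22<<0 -> completed=1 acc=22 shift=7
byte[3]=0x9C cont=1 payload=0x1C: acc |= 28<<7 -> completed=1 acc=3606 shift=14
byte[4]=0xDF cont=1 payload=0x5F: acc |= 95<<14 -> completed=1 acc=1560086 shift=21
byte[5]=0x41 cont=0 payload=0x41: varint #2 complete (value=137874966); reset -> completed=2 acc=0 shift=0
byte[6]=0xD5 cont=1 payload=0x55: acc |= 85<<0 -> completed=2 acc=85 shift=7
byte[7]=0x94 cont=1 payload=0x14: acc |= 20<<7 -> completed=2 acc=2645 shift=14
byte[8]=0x21 cont=0 payload=0x21: varint #3 complete (value=543317); reset -> completed=3 acc=0 shift=0
byte[9]=0x67 cont=0 payload=0x67: varint #4 complete (value=103); reset -> completed=4 acc=0 shift=0
byte[10]=0xF5 cont=1 payload=0x75: acc |= 117<<0 -> completed=4 acc=117 shift=7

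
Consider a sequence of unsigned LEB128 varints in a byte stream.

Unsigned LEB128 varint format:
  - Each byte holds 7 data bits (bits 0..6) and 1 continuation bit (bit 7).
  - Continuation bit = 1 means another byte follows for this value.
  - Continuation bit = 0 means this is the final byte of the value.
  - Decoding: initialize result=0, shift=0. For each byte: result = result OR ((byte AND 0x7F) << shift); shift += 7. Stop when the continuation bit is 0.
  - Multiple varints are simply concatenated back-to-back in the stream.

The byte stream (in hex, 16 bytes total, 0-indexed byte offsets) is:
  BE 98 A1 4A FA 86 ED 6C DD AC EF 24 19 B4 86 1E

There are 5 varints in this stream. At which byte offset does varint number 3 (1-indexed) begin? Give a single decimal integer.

  byte[0]=0xBE cont=1 payload=0x3E=62: acc |= 62<<0 -> acc=62 shift=7
  byte[1]=0x98 cont=1 payload=0x18=24: acc |= 24<<7 -> acc=3134 shift=14
  byte[2]=0xA1 cont=1 payload=0x21=33: acc |= 33<<14 -> acc=543806 shift=21
  byte[3]=0x4A cont=0 payload=0x4A=74: acc |= 74<<21 -> acc=155733054 shift=28 [end]
Varint 1: bytes[0:4] = BE 98 A1 4A -> value 155733054 (4 byte(s))
  byte[4]=0xFA cont=1 payload=0x7A=122: acc |= 122<<0 -> acc=122 shift=7
  byte[5]=0x86 cont=1 payload=0x06=6: acc |= 6<<7 -> acc=890 shift=14
  byte[6]=0xED cont=1 payload=0x6D=109: acc |= 109<<14 -> acc=1786746 shift=21
  byte[7]=0x6C cont=0 payload=0x6C=108: acc |= 108<<21 -> acc=228279162 shift=28 [end]
Varint 2: bytes[4:8] = FA 86 ED 6C -> value 228279162 (4 byte(s))
  byte[8]=0xDD cont=1 payload=0x5D=93: acc |= 93<<0 -> acc=93 shift=7
  byte[9]=0xAC cont=1 payload=0x2C=44: acc |= 44<<7 -> acc=5725 shift=14
  byte[10]=0xEF cont=1 payload=0x6F=111: acc |= 111<<14 -> acc=1824349 shift=21
  byte[11]=0x24 cont=0 payload=0x24=36: acc |= 36<<21 -> acc=77321821 shift=28 [end]
Varint 3: bytes[8:12] = DD AC EF 24 -> value 77321821 (4 byte(s))
  byte[12]=0x19 cont=0 payload=0x19=25: acc |= 25<<0 -> acc=25 shift=7 [end]
Varint 4: bytes[12:13] = 19 -> value 25 (1 byte(s))
  byte[13]=0xB4 cont=1 payload=0x34=52: acc |= 52<<0 -> acc=52 shift=7
  byte[14]=0x86 cont=1 payload=0x06=6: acc |= 6<<7 -> acc=820 shift=14
  byte[15]=0x1E cont=0 payload=0x1E=30: acc |= 30<<14 -> acc=492340 shift=21 [end]
Varint 5: bytes[13:16] = B4 86 1E -> value 492340 (3 byte(s))

Answer: 8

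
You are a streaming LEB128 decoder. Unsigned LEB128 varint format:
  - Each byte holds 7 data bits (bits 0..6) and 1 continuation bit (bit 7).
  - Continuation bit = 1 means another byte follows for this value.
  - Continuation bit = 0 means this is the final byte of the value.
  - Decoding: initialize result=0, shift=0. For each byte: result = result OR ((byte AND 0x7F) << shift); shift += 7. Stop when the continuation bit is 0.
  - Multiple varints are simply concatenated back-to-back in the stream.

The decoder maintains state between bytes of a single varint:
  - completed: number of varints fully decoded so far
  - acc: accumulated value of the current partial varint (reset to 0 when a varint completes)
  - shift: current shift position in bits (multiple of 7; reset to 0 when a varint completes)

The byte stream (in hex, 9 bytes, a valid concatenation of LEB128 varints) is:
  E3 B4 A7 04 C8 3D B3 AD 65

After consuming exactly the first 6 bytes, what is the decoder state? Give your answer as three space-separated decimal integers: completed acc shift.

Answer: 2 0 0

Derivation:
byte[0]=0xE3 cont=1 payload=0x63: acc |= 99<<0 -> completed=0 acc=99 shift=7
byte[1]=0xB4 cont=1 payload=0x34: acc |= 52<<7 -> completed=0 acc=6755 shift=14
byte[2]=0xA7 cont=1 payload=0x27: acc |= 39<<14 -> completed=0 acc=645731 shift=21
byte[3]=0x04 cont=0 payload=0x04: varint #1 complete (value=9034339); reset -> completed=1 acc=0 shift=0
byte[4]=0xC8 cont=1 payload=0x48: acc |= 72<<0 -> completed=1 acc=72 shift=7
byte[5]=0x3D cont=0 payload=0x3D: varint #2 complete (value=7880); reset -> completed=2 acc=0 shift=0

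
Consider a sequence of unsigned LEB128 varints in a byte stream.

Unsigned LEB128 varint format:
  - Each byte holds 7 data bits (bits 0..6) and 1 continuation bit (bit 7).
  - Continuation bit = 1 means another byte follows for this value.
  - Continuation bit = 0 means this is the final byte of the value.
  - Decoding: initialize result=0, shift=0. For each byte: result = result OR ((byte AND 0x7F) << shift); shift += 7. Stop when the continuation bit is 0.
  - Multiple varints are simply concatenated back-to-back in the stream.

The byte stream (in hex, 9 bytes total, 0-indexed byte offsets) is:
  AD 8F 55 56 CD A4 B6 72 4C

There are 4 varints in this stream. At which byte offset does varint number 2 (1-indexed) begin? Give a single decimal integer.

  byte[0]=0xAD cont=1 payload=0x2D=45: acc |= 45<<0 -> acc=45 shift=7
  byte[1]=0x8F cont=1 payload=0x0F=15: acc |= 15<<7 -> acc=1965 shift=14
  byte[2]=0x55 cont=0 payload=0x55=85: acc |= 85<<14 -> acc=1394605 shift=21 [end]
Varint 1: bytes[0:3] = AD 8F 55 -> value 1394605 (3 byte(s))
  byte[3]=0x56 cont=0 payload=0x56=86: acc |= 86<<0 -> acc=86 shift=7 [end]
Varint 2: bytes[3:4] = 56 -> value 86 (1 byte(s))
  byte[4]=0xCD cont=1 payload=0x4D=77: acc |= 77<<0 -> acc=77 shift=7
  byte[5]=0xA4 cont=1 payload=0x24=36: acc |= 36<<7 -> acc=4685 shift=14
  byte[6]=0xB6 cont=1 payload=0x36=54: acc |= 54<<14 -> acc=889421 shift=21
  byte[7]=0x72 cont=0 payload=0x72=114: acc |= 114<<21 -> acc=239964749 shift=28 [end]
Varint 3: bytes[4:8] = CD A4 B6 72 -> value 239964749 (4 byte(s))
  byte[8]=0x4C cont=0 payload=0x4C=76: acc |= 76<<0 -> acc=76 shift=7 [end]
Varint 4: bytes[8:9] = 4C -> value 76 (1 byte(s))

Answer: 3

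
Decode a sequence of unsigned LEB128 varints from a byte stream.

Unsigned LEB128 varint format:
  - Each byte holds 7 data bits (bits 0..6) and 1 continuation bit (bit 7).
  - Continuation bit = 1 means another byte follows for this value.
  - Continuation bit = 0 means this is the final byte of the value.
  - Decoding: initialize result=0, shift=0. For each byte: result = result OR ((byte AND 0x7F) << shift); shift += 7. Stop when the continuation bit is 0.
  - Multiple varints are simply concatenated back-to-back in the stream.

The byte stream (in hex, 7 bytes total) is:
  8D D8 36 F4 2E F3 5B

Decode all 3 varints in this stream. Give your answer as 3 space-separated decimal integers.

  byte[0]=0x8D cont=1 payload=0x0D=13: acc |= 13<<0 -> acc=13 shift=7
  byte[1]=0xD8 cont=1 payload=0x58=88: acc |= 88<<7 -> acc=11277 shift=14
  byte[2]=0x36 cont=0 payload=0x36=54: acc |= 54<<14 -> acc=896013 shift=21 [end]
Varint 1: bytes[0:3] = 8D D8 36 -> value 896013 (3 byte(s))
  byte[3]=0xF4 cont=1 payload=0x74=116: acc |= 116<<0 -> acc=116 shift=7
  byte[4]=0x2E cont=0 payload=0x2E=46: acc |= 46<<7 -> acc=6004 shift=14 [end]
Varint 2: bytes[3:5] = F4 2E -> value 6004 (2 byte(s))
  byte[5]=0xF3 cont=1 payload=0x73=115: acc |= 115<<0 -> acc=115 shift=7
  byte[6]=0x5B cont=0 payload=0x5B=91: acc |= 91<<7 -> acc=11763 shift=14 [end]
Varint 3: bytes[5:7] = F3 5B -> value 11763 (2 byte(s))

Answer: 896013 6004 11763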